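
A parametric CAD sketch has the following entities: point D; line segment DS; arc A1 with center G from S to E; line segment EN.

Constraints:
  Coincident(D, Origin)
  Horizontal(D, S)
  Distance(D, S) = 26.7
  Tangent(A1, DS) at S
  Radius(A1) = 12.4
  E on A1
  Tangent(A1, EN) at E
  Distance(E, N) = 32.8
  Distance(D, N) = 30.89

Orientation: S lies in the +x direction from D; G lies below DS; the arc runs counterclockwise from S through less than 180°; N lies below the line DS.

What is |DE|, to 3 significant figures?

17.6

Checks: |GE| = 12.40 ✓; ∠(GE, EN) = 90.00° ✓; |EN| = 32.80 ✓; |DN| = 30.89 ✓.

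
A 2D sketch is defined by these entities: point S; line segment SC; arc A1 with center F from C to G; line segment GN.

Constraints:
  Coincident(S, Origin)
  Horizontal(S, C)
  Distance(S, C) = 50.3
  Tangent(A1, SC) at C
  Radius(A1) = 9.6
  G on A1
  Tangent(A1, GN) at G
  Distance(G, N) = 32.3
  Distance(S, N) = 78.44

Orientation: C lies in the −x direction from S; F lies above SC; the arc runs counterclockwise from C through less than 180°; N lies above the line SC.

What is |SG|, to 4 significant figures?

47.23

Checks: |FG| = 9.600 ✓; ∠(FG, GN) = 90.00° ✓; |GN| = 32.30 ✓; |SN| = 78.44 ✓.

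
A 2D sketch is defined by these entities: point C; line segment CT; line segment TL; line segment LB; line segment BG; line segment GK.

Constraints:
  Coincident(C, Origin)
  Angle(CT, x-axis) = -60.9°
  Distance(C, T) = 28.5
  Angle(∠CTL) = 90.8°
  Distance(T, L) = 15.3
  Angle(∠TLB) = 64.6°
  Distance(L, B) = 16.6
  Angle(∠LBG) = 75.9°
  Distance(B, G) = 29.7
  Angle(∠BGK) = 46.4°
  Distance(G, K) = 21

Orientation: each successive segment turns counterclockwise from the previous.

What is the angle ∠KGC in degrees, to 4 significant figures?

73.02°

C is at the origin; CT runs at -60.9° with length 28.5, so T = (13.86, -24.90). ∠CTL = 90.8° gives TL at 28.30° from the x-axis; with |TL| = 15.3, L = (27.33, -17.65). ∠TLB = 64.6° gives LB at 143.7° from the x-axis; with |LB| = 16.6, B = (13.95, -7.822). ∠LBG = 75.9° gives BG at -112.2° from the x-axis; with |BG| = 29.7, G = (2.732, -35.32). ∠BGK = 46.4° gives GK at 21.40° from the x-axis; with |GK| = 21.0, K = (22.28, -27.66). Then cos ∠KGC = GK·GC / (|GK||GC|), giving 73.02°.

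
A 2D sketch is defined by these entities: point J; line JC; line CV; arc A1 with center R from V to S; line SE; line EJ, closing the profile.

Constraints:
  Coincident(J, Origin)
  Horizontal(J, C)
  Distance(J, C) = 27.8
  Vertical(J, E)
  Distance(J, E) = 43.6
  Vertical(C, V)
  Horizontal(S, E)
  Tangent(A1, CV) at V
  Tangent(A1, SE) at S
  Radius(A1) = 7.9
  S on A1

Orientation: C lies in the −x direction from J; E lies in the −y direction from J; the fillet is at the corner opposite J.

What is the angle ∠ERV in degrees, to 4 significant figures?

158.3°

J is at the origin; J and C share the same y with |JC| = 27.8 and C on the −x side, so C = (-27.80, 0.000). J and E share the same x with |JE| = 43.6 and E on the −y side, so E = (0.000, -43.60). The virtual corner opposite J is at (-27.80, -43.60). The tangent condition forces RV to be normal to CV and A1 meets SE tangentially, so RS is at right angles to SE, with radius 7.9, so the center R sits 7.9 in from both sides at R = (-19.90, -35.70). That places the tangent points at V = (-27.80, -35.70) on CV and S = (-19.90, -43.60) on SE. Then cos ∠ERV = RE·RV / (|RE||RV|), giving 158.3°.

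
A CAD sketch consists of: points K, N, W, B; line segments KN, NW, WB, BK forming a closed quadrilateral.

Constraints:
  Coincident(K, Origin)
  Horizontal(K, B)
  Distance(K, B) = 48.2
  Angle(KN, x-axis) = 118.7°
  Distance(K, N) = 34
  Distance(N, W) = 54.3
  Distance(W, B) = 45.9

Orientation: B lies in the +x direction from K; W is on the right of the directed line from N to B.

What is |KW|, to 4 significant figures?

20.49

Checks: |NW| = 54.30 ✓; |WB| = 45.90 ✓.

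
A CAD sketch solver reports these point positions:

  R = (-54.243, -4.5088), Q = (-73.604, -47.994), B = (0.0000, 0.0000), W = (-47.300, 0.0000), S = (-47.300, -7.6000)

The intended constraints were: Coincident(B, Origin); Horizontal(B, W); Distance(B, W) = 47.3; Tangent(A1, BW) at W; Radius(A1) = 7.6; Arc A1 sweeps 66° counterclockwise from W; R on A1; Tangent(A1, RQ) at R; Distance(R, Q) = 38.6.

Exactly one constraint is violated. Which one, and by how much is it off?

Distance(R, Q) = 38.6 — off by 9.00.

B = (0.00, 0.00) ✓; B.y = 0.00, W.y = 0.00 ✓; |BW| = 47.30 ✓; ∠(SW, WB) = 90.00° ✓; |SW| = 7.600 ✓; bearing(S→R) − bearing(S→W) = 66.00° ✓; |SR| = 7.600 ✓; ∠(SR, RQ) = 90.00° ✓; |RQ| = 47.60 ✗.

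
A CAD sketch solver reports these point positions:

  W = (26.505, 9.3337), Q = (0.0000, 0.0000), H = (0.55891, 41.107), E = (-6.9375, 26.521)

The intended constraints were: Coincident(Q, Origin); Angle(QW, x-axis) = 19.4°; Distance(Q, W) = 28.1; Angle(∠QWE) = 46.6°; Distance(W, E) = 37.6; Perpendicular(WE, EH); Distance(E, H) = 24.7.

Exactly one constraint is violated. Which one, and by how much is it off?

Distance(E, H) = 24.7 — off by 8.30.

Q = (0.00, 0.00) ✓; QW at 19.40° ✓; |QW| = 28.10 ✓; ∠QWE = 46.60° ✓; |WE| = 37.60 ✓; ∠(WE, EH) = 90.00° ✓; |EH| = 16.40 ✗.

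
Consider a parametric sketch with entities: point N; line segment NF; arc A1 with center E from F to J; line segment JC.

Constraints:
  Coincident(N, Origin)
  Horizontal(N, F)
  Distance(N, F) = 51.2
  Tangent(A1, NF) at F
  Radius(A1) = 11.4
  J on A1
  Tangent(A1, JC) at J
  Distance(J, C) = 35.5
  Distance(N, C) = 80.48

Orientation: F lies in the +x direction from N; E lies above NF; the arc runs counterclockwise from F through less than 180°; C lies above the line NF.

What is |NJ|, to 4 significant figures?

63.35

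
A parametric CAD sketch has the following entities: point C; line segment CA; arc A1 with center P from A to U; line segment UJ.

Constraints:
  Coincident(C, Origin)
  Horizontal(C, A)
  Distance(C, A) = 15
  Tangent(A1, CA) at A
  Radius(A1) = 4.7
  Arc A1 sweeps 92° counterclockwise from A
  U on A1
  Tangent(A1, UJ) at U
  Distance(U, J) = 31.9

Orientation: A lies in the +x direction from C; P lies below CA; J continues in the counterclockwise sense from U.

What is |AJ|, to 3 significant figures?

36.9

On A1, A sits at bearing 90° from P; a 92° counterclockwise sweep puts U at bearing 182°, so U = P + 4.7·(cos 182°, sin 182°) = (10.3, -4.86). Since A1 is tangent to UJ there, PU ⟂ UJ, so UJ runs along (−sin 182°, cos 182°); with |UJ| = 31.9, J = (11.4, -36.7). Then |AJ| = |J − A| = 36.9.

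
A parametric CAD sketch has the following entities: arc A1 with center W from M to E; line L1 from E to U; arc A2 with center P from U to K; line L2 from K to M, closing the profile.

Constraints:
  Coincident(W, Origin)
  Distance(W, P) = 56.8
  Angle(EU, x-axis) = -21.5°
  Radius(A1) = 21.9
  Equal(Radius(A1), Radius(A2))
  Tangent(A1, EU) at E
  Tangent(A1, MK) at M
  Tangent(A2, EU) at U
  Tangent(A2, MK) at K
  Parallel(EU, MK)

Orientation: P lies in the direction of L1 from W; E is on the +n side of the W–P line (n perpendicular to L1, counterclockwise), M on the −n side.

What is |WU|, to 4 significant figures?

60.88

The slot axis is L1's direction at -21.5°, so u = (cos -21.5°, sin -21.5°) = (0.9304, -0.3665) and n = (−sin -21.5°, cos -21.5°) = (0.3665, 0.9304). W is at the origin and P lies 56.8 along u from W, so P = 56.8·u = (52.85, -20.82). Tangency of A1 to both parallel lines with radius 21.9 puts E and M at W ± 21.9·n: E = (8.026, 20.38), M = (-8.026, -20.38). Equal radii place U and K the same way about P: U = P + 21.9·n = (60.87, -0.4411), K = P − 21.9·n = (44.82, -41.19). Then |WU| = |U − W| = 60.88.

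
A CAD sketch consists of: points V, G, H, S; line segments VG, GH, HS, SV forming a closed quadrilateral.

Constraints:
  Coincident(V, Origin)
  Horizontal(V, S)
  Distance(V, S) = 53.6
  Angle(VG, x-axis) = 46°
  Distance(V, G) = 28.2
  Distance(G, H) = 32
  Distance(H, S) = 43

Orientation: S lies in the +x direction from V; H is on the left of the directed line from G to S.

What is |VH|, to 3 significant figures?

60.2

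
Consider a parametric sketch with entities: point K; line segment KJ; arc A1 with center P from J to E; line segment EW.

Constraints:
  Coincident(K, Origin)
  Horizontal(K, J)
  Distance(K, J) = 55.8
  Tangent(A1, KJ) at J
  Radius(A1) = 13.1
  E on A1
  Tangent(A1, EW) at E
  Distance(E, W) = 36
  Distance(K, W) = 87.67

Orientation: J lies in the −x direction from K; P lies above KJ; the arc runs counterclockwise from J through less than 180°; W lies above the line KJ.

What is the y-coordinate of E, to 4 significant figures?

22.94

K is at the origin; KJ is horizontal with |KJ| = 55.8 and J on the −x side, so J = (-55.80, 0.000). Since A1 is tangent to KJ there, PJ ⟂ KJ, so P = J + (0, 13.1) = (-55.80, 13.10). Since PE ⟂ EW (tangency), |PW| = √(13.1² + 36.0²) = 38.31 regardless of where E sits on A1. So W lies on both circle(K, 87.67) and circle(P, 38.31); the above-KJ intersection is W = (-74.19, 46.70). E is the foot of the tangent from W: E = (-47.15, 22.94).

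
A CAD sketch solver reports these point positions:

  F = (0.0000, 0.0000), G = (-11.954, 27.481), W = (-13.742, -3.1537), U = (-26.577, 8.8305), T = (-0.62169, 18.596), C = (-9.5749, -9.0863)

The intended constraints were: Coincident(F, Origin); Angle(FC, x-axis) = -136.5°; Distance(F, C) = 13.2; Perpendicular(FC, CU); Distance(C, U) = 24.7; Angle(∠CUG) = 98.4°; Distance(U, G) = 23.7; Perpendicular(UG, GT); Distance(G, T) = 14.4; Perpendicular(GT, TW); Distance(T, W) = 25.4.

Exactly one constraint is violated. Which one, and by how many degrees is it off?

Perpendicular(GT, TW) — off by 7.00°.

F = (0.00, 0.00) ✓; FC at -136.5° ✓; |FC| = 13.20 ✓; ∠(FC, CU) = 90.00° ✓; |CU| = 24.70 ✓; ∠CUG = 98.40° ✓; |UG| = 23.70 ✓; ∠(UG, GT) = 90.00° ✓; |GT| = 14.40 ✓; ∠(GT, TW) = 83.00° ✗; |TW| = 25.40 ✓.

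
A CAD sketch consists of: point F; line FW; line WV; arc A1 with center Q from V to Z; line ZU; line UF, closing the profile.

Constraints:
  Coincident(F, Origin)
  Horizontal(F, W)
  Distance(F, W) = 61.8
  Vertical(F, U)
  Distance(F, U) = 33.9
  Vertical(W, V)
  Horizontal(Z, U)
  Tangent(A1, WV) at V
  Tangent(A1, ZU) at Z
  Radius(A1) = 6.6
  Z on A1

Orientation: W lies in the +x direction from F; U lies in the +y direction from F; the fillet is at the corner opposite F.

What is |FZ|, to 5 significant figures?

64.778

F is at the origin; FW is horizontal with |FW| = 61.8 and W on the +x side, so W = (61.800, 0.0000). FU is vertical with |FU| = 33.9 and U on the +y side, so U = (0.0000, 33.900). The virtual corner opposite F is at (61.800, 33.900). A1 meets WV tangentially, so QV is at right angles to WV and since A1 is tangent to ZU there, QZ ⟂ ZU, with radius 6.6, so the center Q sits 6.6 in from both sides at Q = (55.200, 27.300). That places the tangent points at V = (61.800, 27.300) on WV and Z = (55.200, 33.900) on ZU. Then |FZ| = |Z − F| = 64.778.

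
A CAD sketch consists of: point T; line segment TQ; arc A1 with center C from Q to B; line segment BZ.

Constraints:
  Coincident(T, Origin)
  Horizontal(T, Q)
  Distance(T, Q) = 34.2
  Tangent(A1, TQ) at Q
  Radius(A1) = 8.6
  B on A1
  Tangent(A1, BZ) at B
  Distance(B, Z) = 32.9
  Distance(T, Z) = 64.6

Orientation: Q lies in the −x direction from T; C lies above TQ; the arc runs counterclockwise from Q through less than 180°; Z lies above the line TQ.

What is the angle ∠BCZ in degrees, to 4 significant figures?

75.35°

T is at the origin; TQ is horizontal with |TQ| = 34.2 and Q on the −x side, so Q = (-34.20, 0.000). Tangency of A1 to TQ means the radius CQ is perpendicular to TQ, so C = Q + (0, 8.6) = (-34.20, 8.600). Since CB ⟂ BZ (tangency), |CZ| = √(8.6² + 32.9²) = 34.01 regardless of where B sits on A1. So Z lies on both circle(T, 64.6) and circle(C, 34.01); the above-TQ intersection is Z = (-53.00, 36.94). B is the foot of the tangent from Z: B = (-28.47, 15.01).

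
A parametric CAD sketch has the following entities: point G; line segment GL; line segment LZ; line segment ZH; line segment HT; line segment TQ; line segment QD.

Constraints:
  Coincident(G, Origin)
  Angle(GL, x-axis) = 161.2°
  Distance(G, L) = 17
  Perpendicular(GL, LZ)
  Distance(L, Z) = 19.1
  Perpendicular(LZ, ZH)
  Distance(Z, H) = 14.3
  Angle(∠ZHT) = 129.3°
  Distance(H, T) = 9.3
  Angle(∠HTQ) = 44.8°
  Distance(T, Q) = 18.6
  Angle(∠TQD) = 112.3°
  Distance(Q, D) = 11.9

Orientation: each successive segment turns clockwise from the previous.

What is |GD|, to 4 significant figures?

31.39

∠HTQ = 44.8° gives TQ at 155.3° from the x-axis; with |TQ| = 18.6, Q = (-10.04, 18.01). ∠TQD = 112.3° gives QD at 87.60° from the x-axis; with |QD| = 11.9, D = (-9.544, 29.90). Then |GD| = |D − G| = 31.39.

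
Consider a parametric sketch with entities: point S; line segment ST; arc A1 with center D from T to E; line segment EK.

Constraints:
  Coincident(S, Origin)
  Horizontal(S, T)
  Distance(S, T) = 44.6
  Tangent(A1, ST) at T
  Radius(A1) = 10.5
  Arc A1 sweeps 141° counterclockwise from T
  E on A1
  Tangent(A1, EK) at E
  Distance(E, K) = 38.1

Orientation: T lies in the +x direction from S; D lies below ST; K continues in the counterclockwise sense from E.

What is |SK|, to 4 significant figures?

79.92

On A1, T sits at bearing 90° from D; a 141° counterclockwise sweep puts E at bearing 231°, so E = D + 10.5·(cos 231°, sin 231°) = (37.99, -18.66). Tangency of A1 to EK means the radius DE is perpendicular to EK, so EK runs along (−sin 231°, cos 231°); with |EK| = 38.1, K = (67.60, -42.64). Then |SK| = |K − S| = 79.92.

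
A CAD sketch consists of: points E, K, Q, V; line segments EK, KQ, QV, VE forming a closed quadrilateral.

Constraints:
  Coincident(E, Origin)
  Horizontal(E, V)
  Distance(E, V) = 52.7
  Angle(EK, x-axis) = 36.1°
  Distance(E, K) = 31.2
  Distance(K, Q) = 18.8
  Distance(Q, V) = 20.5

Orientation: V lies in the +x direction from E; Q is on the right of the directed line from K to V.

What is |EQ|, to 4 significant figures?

32.24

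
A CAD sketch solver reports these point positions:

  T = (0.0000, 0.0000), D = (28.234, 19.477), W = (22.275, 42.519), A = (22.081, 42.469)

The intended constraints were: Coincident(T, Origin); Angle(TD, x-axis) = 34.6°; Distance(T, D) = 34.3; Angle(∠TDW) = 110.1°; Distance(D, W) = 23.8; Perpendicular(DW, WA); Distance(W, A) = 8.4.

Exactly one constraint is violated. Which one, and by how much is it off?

Distance(W, A) = 8.4 — off by 8.20.

T = (0.00, 0.00) ✓; TD at 34.60° ✓; |TD| = 34.30 ✓; ∠TDW = 110.1° ✓; |DW| = 23.80 ✓; ∠(DW, WA) = 89.95° ✓; |WA| = 0.2003 ✗.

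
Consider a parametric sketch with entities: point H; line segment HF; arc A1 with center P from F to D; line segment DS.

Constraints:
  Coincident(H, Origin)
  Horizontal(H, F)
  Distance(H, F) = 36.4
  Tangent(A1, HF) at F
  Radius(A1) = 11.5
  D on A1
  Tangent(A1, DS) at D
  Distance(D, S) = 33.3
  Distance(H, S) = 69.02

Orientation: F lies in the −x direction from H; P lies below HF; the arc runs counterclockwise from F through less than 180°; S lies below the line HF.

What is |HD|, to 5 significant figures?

48.385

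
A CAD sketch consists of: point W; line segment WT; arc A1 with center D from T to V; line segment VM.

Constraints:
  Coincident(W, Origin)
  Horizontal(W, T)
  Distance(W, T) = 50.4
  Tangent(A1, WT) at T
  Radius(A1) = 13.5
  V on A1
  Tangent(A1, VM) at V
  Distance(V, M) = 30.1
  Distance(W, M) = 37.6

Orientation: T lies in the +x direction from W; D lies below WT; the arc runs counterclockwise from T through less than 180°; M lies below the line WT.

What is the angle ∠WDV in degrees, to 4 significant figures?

19.97°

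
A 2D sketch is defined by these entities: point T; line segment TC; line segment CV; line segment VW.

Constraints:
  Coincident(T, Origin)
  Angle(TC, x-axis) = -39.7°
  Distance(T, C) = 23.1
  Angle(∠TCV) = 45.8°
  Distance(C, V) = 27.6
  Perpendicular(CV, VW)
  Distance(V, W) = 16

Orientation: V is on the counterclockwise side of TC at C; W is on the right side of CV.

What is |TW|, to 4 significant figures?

34.53

T is at the origin; TC runs at -39.7° with length 23.1, so C = 23.1·(cos -39.7°, sin -39.7°) = (17.77, -14.76). ∠TCV = 45.8°, so CV runs at -39.7° + (180° − 45.8°) = 94.50° from the x-axis; with |CV| = 27.6, V = C + 27.6·(cos 94.50°, sin 94.50°) = (15.61, 12.76). The perpendicularity gives VW at right angles to CV; with |VW| = 16.0 on the right of CV, W = V + 16.0·(0.9969, 0.07846) = (31.56, 14.01). Then |TW| = |W − T| = 34.53.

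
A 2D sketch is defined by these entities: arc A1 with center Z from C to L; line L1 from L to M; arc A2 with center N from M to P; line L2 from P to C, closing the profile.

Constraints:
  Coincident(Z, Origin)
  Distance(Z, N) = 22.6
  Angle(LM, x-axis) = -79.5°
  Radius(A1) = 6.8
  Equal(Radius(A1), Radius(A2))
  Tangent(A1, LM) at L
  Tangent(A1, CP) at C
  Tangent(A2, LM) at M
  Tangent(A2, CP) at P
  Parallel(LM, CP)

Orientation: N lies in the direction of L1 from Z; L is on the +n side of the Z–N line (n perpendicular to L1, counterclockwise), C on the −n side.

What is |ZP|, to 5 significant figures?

23.601

The slot axis is L1's direction at -79.5°, so u = (cos -79.5°, sin -79.5°) = (0.18224, -0.98325) and n = (−sin -79.5°, cos -79.5°) = (0.98325, 0.18224). Z is at the origin and N lies 22.6 along u from Z, so N = 22.6·u = (4.1185, -22.222). Tangency of A1 to both parallel lines with radius 6.8 puts L and C at Z ± 6.8·n: L = (6.6861, 1.2392), C = (-6.6861, -1.2392). Equal radii place M and P the same way about N: M = N + 6.8·n = (10.805, -20.982), P = N − 6.8·n = (-2.5676, -23.461). Then |ZP| = |P − Z| = 23.601.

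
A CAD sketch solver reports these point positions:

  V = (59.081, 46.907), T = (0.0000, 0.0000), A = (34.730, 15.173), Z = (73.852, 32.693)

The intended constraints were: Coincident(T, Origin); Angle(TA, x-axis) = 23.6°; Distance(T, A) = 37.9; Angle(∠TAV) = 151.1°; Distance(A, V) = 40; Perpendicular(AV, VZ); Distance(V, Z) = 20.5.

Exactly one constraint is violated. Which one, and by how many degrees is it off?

Perpendicular(AV, VZ) — off by 6.40°.

T = (0.00, 0.00) ✓; TA at 23.60° ✓; |TA| = 37.90 ✓; ∠TAV = 151.1° ✓; |AV| = 40.00 ✓; ∠(AV, VZ) = 96.40° ✗; |VZ| = 20.50 ✓.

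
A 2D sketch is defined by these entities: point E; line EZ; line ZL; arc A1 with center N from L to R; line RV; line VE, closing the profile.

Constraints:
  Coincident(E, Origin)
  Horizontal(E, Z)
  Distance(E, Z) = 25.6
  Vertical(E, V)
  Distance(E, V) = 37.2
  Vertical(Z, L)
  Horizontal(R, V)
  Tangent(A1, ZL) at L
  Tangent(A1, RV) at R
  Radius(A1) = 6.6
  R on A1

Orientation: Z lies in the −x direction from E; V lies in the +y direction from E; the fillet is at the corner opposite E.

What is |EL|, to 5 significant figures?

39.896

E is at the origin; E and Z share the same y with |EZ| = 25.6 and Z on the −x side, so Z = (-25.600, 0.0000). E and V share the same x with |EV| = 37.2 and V on the +y side, so V = (0.0000, 37.200). The virtual corner opposite E is at (-25.600, 37.200). Tangency of A1 to ZL means the radius NL is perpendicular to ZL and the tangent condition forces NR to be normal to RV, with radius 6.6, so the center N sits 6.6 in from both sides at N = (-19.000, 30.600). That places the tangent points at L = (-25.600, 30.600) on ZL and R = (-19.000, 37.200) on RV. Then |EL| = |L − E| = 39.896.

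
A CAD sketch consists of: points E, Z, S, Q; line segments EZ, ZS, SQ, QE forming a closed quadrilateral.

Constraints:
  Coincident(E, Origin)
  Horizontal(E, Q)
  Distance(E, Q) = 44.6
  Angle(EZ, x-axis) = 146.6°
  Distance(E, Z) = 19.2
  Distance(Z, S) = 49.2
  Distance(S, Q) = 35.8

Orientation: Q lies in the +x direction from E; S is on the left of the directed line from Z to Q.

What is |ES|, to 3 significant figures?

42.6

E is at the origin; EQ is horizontal with |EQ| = 44.6 and Q in +x, so Q = (44.6, 0). EZ runs at 146.6° with |EZ| = 19.2, so Z = (-16.0, 10.6). S is determined by |ZS| = 49.2 and |SQ| = 35.8 together: it lies at the intersection of circle(Z, 49.2) and circle(Q, 35.8). With |ZQ| = 61.5, the foot of the radical line on ZQ is 40.0 from Z and the perpendicular offset is √(49.2² − 40.0²) = 28.6. Taking the left-of-ZQ solution: S = (28.3, 31.9).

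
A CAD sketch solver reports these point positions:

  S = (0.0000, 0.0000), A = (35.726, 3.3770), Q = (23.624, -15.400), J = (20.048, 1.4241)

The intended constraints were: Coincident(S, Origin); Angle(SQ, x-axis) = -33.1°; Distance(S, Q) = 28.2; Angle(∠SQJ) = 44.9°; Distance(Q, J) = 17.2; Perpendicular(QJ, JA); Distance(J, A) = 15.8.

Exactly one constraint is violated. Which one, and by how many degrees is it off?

Perpendicular(QJ, JA) — off by 4.90°.

S = (0.00, 0.00) ✓; SQ at -33.10° ✓; |SQ| = 28.20 ✓; ∠SQJ = 44.90° ✓; |QJ| = 17.20 ✓; ∠(QJ, JA) = 94.90° ✗; |JA| = 15.80 ✓.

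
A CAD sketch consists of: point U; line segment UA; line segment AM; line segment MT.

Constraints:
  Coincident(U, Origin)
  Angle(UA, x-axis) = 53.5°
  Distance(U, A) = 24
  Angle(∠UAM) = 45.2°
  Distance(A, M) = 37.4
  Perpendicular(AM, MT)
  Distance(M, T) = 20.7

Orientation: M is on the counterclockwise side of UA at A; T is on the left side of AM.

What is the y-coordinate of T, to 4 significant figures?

-6.590

U is at the origin; UA runs at 53.5° with length 24.0, so A = 24.0·(cos 53.5°, sin 53.5°) = (14.28, 19.29). ∠UAM = 45.2°, so AM runs at 53.5° + (180° − 45.2°) = 188.3° from the x-axis; with |AM| = 37.4, M = A + 37.4·(cos 188.3°, sin 188.3°) = (-22.73, 13.89). The perpendicularity gives MT at right angles to AM; with |MT| = 20.7 on the left of AM, T = M + 20.7·(0.1444, -0.9895) = (-19.74, -6.590). So T.y = -6.590.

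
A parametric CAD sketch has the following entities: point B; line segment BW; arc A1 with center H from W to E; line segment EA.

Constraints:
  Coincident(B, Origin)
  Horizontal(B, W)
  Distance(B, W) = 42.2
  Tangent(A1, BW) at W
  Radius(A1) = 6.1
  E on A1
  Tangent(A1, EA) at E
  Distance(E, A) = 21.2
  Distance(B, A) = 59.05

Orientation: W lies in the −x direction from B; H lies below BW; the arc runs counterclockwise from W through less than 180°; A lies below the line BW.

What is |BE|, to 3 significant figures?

48.3

B is at the origin; BW is horizontal with |BW| = 42.2 and W on the −x side, so W = (-42.2, 0.00). Tangency of A1 to BW means the radius HW is perpendicular to BW, so H = W + (0, -6.1) = (-42.2, -6.10). Since HE ⟂ EA (tangency), |HA| = √(6.1² + 21.2²) = 22.1 regardless of where E sits on A1. So A lies on both circle(B, 59.05) and circle(H, 22.1); the below-BW intersection is A = (-53.5, -25.1). E is the foot of the tangent from A: E = (-48.1, -4.56).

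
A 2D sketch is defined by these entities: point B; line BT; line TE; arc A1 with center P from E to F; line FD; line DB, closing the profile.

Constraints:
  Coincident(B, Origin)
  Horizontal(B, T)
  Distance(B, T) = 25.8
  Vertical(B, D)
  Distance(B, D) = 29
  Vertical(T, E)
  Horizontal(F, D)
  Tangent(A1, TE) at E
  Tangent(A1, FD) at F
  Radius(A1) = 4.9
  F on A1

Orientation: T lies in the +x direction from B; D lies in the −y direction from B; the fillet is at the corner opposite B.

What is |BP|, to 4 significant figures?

31.90

B is at the origin; BT is horizontal with |BT| = 25.8 and T on the +x side, so T = (25.80, 0.000). BD is vertical with |BD| = 29.0 and D on the −y side, so D = (0.000, -29.00). The virtual corner opposite B is at (25.80, -29.00). Tangency of A1 to TE means the radius PE is perpendicular to TE and the tangent condition forces PF to be normal to FD, with radius 4.9, so the center P sits 4.9 in from both sides at P = (20.90, -24.10). Then |BP| = |P − B| = 31.90.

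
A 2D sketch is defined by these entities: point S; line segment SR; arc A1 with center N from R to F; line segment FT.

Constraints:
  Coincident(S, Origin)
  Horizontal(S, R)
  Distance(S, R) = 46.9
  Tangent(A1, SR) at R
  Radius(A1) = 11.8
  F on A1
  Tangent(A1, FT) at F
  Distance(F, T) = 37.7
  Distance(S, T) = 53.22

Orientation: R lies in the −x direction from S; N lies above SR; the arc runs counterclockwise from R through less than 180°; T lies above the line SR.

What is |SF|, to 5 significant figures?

36.565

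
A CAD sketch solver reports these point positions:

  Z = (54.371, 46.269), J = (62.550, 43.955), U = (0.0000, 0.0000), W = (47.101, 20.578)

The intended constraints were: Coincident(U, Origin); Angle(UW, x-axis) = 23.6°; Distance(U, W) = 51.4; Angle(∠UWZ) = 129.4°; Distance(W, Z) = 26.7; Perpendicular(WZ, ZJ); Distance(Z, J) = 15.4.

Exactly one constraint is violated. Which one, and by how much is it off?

Distance(Z, J) = 15.4 — off by 6.90.

U = (0.00, 0.00) ✓; UW at 23.60° ✓; |UW| = 51.40 ✓; ∠UWZ = 129.4° ✓; |WZ| = 26.70 ✓; ∠(WZ, ZJ) = 90.00° ✓; |ZJ| = 8.500 ✗.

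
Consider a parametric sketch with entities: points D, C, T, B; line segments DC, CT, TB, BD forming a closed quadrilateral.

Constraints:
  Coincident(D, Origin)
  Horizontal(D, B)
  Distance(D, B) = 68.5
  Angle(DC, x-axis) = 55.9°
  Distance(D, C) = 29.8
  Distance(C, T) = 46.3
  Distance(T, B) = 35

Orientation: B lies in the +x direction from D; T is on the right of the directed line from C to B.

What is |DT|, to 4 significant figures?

41.18

D is at the origin; D and B share the same y with |DB| = 68.5 and B in +x, so B = (68.5, 0). DC runs at 55.9° with |DC| = 29.8, so C = (16.71, 24.68). T is determined by |CT| = 46.3 and |TB| = 35.0 together: it lies at the intersection of circle(C, 46.3) and circle(B, 35.0). With |CB| = 57.37, the foot of the radical line on CB is 36.69 from C and the perpendicular offset is √(46.3² − 36.69²) = 28.24. Taking the right-of-CB solution: T = (37.69, -16.60).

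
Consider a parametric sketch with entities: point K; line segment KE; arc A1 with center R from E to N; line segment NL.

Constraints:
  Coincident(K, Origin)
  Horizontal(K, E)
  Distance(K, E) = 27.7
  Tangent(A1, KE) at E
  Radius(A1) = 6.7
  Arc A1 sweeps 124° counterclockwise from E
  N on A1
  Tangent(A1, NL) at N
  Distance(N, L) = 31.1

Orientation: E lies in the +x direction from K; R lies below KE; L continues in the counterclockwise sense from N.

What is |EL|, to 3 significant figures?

38.1

K is at the origin; K and E share the same y with |KE| = 27.7 and E on the +x side, so E = (27.7, 0.00). Since A1 is tangent to KE there, RE ⟂ KE, so R = E + (0, -6.7) = (27.7, -6.70). On A1, E sits at bearing 90° from R; a 124° counterclockwise sweep puts N at bearing 214°, so N = R + 6.7·(cos 214°, sin 214°) = (22.1, -10.4). The tangent condition forces RN to be normal to NL, so NL runs along (−sin 214°, cos 214°); with |NL| = 31.1, L = (39.5, -36.2). Then |EL| = |L − E| = 38.1.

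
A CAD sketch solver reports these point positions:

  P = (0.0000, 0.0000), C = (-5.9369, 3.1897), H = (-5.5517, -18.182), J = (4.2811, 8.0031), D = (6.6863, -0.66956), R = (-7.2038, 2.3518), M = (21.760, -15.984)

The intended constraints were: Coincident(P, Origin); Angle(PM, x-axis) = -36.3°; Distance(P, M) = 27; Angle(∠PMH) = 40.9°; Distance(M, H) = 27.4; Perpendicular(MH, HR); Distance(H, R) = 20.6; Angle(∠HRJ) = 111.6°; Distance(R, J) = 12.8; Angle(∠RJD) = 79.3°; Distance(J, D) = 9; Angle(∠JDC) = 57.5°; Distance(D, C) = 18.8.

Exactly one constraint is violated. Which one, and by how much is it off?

Distance(D, C) = 18.8 — off by 5.60.

P = (0.00, 0.00) ✓; PM at -36.30° ✓; |PM| = 27.00 ✓; ∠PMH = 40.90° ✓; |MH| = 27.40 ✓; ∠(MH, HR) = 90.00° ✓; |HR| = 20.60 ✓; ∠HRJ = 111.6° ✓; |RJ| = 12.80 ✓; ∠RJD = 79.30° ✓; |JD| = 9.000 ✓; ∠JDC = 57.50° ✓; |DC| = 13.20 ✗.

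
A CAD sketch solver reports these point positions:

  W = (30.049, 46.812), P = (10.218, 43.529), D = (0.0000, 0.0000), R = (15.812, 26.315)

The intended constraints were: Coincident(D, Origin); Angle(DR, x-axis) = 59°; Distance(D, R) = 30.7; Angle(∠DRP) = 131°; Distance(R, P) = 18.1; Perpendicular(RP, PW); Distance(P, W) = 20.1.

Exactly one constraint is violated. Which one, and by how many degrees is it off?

Perpendicular(RP, PW) — off by 8.60°.

D = (0.00, 0.00) ✓; DR at 59.00° ✓; |DR| = 30.70 ✓; ∠DRP = 131.0° ✓; |RP| = 18.10 ✓; ∠(RP, PW) = 98.60° ✗; |PW| = 20.10 ✓.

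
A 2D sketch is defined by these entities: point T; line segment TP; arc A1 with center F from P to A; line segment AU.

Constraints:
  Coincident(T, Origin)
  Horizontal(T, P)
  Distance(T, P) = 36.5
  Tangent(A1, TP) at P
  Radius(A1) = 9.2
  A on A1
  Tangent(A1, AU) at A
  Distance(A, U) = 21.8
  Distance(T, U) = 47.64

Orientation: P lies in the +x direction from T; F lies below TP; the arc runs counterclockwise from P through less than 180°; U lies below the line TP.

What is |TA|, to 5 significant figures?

30.272

T is at the origin; T and P share the same y with |TP| = 36.5 and P on the +x side, so P = (36.500, 0.0000). Since A1 is tangent to TP there, FP ⟂ TP, so F = P + (0, -9.2) = (36.500, -9.2000). Since FA ⟂ AU (tangency), |FU| = √(9.2² + 21.8²) = 23.662 regardless of where A sits on A1. So U lies on both circle(T, 47.64) and circle(F, 23.662); the below-TP intersection is U = (34.567, -32.783). A is the foot of the tangent from U: A = (27.760, -12.073).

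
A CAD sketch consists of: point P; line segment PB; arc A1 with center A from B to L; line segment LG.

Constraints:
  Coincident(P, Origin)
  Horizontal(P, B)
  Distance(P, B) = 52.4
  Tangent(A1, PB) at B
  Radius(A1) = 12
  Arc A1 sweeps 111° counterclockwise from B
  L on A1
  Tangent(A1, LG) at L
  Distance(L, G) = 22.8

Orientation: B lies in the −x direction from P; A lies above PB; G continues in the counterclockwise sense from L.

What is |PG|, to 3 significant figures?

62.0

P is at the origin; P and B share the same y with |PB| = 52.4 and B on the −x side, so B = (-52.4, 0.00). A1 meets PB tangentially, so AB is at right angles to PB, so A = B + (0, 12) = (-52.4, 12.0). On A1, B sits at bearing -90° from A; a 111° counterclockwise sweep puts L at bearing 21°, so L = A + 12.0·(cos 21°, sin 21°) = (-41.2, 16.3). A1 meets LG tangentially, so AL is at right angles to LG, so LG runs along (−sin 21°, cos 21°); with |LG| = 22.8, G = (-49.4, 37.6). Then |PG| = |G − P| = 62.0.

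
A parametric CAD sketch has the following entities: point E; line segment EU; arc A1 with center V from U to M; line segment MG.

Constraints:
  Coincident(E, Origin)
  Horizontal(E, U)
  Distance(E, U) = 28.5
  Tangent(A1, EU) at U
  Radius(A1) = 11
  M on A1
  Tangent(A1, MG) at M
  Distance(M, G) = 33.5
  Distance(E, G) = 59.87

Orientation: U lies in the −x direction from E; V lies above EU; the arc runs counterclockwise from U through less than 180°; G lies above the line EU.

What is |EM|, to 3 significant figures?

26.6

E is at the origin; E and U share the same y with |EU| = 28.5 and U on the −x side, so U = (-28.5, 0.00). A1 meets EU tangentially, so VU is at right angles to EU, so V = U + (0, 11) = (-28.5, 11.0). Since VM ⟂ MG (tangency), |VG| = √(11.0² + 33.5²) = 35.3 regardless of where M sits on A1. So G lies on both circle(E, 59.87) and circle(V, 35.3); the above-EU intersection is G = (-40.4, 44.2). M is the foot of the tangent from G: M = (-19.8, 17.8).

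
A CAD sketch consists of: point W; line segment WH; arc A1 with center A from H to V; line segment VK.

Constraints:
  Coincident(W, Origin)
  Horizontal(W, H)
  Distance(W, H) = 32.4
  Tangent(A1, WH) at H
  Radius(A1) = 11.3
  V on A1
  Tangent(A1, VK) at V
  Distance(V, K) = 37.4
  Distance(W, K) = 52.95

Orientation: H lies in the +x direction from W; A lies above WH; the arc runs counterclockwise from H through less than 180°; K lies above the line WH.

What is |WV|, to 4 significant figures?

45.34

W is at the origin; WH is horizontal with |WH| = 32.4 and H on the +x side, so H = (32.40, 0.000). A1 meets WH tangentially, so AH is at right angles to WH, so A = H + (0, 11.3) = (32.40, 11.30). Since AV ⟂ VK (tangency), |AK| = √(11.3² + 37.4²) = 39.07 regardless of where V sits on A1. So K lies on both circle(W, 52.95) and circle(A, 39.07); the above-WH intersection is K = (20.92, 48.64). V is the foot of the tangent from K: V = (41.78, 17.60).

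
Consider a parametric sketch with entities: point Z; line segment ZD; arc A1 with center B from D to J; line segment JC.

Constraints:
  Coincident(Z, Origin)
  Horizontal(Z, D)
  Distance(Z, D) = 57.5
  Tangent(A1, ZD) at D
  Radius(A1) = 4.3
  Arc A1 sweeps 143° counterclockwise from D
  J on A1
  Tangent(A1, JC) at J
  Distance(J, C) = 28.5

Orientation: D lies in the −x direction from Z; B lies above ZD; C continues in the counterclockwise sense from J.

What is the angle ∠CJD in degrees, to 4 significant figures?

108.5°

Z is at the origin; Z and D share the same y with |ZD| = 57.5 and D on the −x side, so D = (-57.50, 0.000). Tangency of A1 to ZD means the radius BD is perpendicular to ZD, so B = D + (0, 4.3) = (-57.50, 4.300). On A1, D sits at bearing -90° from B; a 143° counterclockwise sweep puts J at bearing 53°, so J = B + 4.3·(cos 53°, sin 53°) = (-54.91, 7.734). The tangent condition forces BJ to be normal to JC, so JC runs along (−sin 53°, cos 53°); with |JC| = 28.5, C = (-77.67, 24.89). Then cos ∠CJD = JC·JD / (|JC||JD|), giving 108.5°.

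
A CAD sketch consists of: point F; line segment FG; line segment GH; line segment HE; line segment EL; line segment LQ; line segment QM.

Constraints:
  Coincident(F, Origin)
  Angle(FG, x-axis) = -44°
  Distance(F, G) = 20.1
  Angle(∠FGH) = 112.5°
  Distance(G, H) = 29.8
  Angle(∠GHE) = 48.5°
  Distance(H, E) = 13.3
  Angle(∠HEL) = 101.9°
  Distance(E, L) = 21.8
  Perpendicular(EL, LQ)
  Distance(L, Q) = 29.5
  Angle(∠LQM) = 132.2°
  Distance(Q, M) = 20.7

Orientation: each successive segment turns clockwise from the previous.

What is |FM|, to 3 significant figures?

66.6

F is at the origin; FG runs at -44.0° with length 20.1, so G = (14.5, -14.0). ∠FGH = 112.5° gives GH at -112° from the x-axis; with |GH| = 29.8, H = (3.54, -41.7). ∠GHE = 48.5° gives HE at 117° from the x-axis; with |HE| = 13.3, E = (-2.50, -29.8). ∠HEL = 101.9° gives EL at 38.9° from the x-axis; with |EL| = 21.8, L = (14.5, -16.1). The perpendicularity gives LQ at right angles to EL, so LQ runs at -51.1°; with |LQ| = 29.5, Q = (33.0, -39.1). ∠LQM = 132.2° gives QM at -98.9° from the x-axis; with |QM| = 20.7, M = (29.8, -59.6). Then |FM| = |M − F| = 66.6.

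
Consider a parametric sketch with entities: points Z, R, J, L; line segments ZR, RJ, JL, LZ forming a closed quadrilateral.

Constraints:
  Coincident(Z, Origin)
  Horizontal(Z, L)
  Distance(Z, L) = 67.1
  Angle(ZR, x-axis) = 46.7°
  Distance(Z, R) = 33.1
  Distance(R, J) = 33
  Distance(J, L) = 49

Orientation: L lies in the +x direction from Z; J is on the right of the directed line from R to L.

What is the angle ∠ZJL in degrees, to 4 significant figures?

145.1°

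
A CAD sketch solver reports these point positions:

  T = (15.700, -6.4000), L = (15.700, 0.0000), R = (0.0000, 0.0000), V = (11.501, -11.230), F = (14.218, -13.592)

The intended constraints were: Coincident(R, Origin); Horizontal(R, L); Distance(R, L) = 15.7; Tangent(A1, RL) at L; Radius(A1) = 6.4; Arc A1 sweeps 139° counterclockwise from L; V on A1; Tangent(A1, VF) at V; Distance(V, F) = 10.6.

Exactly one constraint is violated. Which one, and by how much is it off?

Distance(V, F) = 10.6 — off by 7.00.

R = (0.00, 0.00) ✓; R.y = 0.00, L.y = 0.00 ✓; |RL| = 15.70 ✓; ∠(TL, LR) = 90.00° ✓; |TL| = 6.400 ✓; bearing(T→V) − bearing(T→L) = 139.0° ✓; |TV| = 6.400 ✓; ∠(TV, VF) = 90.00° ✓; |VF| = 3.600 ✗.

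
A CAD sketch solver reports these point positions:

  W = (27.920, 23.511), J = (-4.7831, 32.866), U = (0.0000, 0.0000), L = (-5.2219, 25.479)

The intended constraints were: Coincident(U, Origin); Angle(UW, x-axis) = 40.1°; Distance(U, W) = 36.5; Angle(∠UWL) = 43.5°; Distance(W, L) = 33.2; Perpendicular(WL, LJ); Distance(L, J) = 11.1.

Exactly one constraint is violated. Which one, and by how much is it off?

Distance(L, J) = 11.1 — off by 3.70.

U = (0.00, 0.00) ✓; UW at 40.10° ✓; |UW| = 36.50 ✓; ∠UWL = 43.50° ✓; |WL| = 33.20 ✓; ∠(WL, LJ) = 90.00° ✓; |LJ| = 7.400 ✗.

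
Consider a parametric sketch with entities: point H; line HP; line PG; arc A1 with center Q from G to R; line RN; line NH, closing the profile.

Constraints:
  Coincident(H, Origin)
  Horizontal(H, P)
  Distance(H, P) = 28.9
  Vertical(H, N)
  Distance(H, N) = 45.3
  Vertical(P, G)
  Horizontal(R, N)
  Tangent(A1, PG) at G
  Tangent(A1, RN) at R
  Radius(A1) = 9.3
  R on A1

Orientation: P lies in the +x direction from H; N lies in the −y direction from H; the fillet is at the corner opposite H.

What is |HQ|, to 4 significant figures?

40.99

H and N share the same x with |HN| = 45.3 and N on the −y side, so N = (0.000, -45.30). The virtual corner opposite H is at (28.90, -45.30). The tangent condition forces QG to be normal to PG and A1 meets RN tangentially, so QR is at right angles to RN, with radius 9.3, so the center Q sits 9.3 in from both sides at Q = (19.60, -36.00). Then |HQ| = |Q − H| = 40.99.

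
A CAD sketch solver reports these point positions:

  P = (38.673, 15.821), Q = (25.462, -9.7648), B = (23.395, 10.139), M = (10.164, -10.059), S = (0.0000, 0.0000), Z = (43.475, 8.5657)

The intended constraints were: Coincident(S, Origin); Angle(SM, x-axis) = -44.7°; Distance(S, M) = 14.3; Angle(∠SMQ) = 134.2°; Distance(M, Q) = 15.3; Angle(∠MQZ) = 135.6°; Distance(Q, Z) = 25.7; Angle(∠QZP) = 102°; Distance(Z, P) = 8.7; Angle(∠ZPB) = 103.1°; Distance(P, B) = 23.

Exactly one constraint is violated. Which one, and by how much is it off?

Distance(P, B) = 23 — off by 6.70.

S = (0.00, 0.00) ✓; SM at -44.70° ✓; |SM| = 14.30 ✓; ∠SMQ = 134.2° ✓; |MQ| = 15.30 ✓; ∠MQZ = 135.6° ✓; |QZ| = 25.70 ✓; ∠QZP = 102.0° ✓; |ZP| = 8.700 ✓; ∠ZPB = 103.1° ✓; |PB| = 16.30 ✗.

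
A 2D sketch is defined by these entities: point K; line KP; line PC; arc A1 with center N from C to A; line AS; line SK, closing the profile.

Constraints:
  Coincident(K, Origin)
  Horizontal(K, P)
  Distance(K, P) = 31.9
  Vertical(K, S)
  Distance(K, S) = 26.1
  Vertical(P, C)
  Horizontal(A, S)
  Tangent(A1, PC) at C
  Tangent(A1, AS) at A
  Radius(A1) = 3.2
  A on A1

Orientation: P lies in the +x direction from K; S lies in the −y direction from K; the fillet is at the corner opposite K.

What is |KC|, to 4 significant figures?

39.27

K is at the origin; KP is horizontal with |KP| = 31.9 and P on the +x side, so P = (31.90, 0.000). KS is vertical with |KS| = 26.1 and S on the −y side, so S = (0.000, -26.10). The virtual corner opposite K is at (31.90, -26.10). Since A1 is tangent to PC there, NC ⟂ PC and tangency of A1 to AS means the radius NA is perpendicular to AS, with radius 3.2, so the center N sits 3.2 in from both sides at N = (28.70, -22.90). That places the tangent points at C = (31.90, -22.90) on PC and A = (28.70, -26.10) on AS. Then |KC| = |C − K| = 39.27.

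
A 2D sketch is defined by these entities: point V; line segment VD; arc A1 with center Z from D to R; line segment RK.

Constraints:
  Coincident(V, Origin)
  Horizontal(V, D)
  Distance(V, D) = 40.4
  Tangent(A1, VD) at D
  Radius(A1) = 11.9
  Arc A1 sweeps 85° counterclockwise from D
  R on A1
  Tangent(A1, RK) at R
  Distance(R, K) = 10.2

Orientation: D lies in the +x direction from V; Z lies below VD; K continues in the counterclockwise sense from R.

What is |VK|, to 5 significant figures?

34.740

V is at the origin; VD is horizontal with |VD| = 40.4 and D on the +x side, so D = (40.400, 0.0000). The tangent condition forces ZD to be normal to VD, so Z = D + (0, -11.9) = (40.400, -11.900). On A1, D sits at bearing 90° from Z; an 85° counterclockwise sweep puts R at bearing 175°, so R = Z + 11.9·(cos 175°, sin 175°) = (28.545, -10.863). Tangency of A1 to RK means the radius ZR is perpendicular to RK, so RK runs along (−sin 175°, cos 175°); with |RK| = 10.2, K = (27.656, -21.024). Then |VK| = |K − V| = 34.740.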